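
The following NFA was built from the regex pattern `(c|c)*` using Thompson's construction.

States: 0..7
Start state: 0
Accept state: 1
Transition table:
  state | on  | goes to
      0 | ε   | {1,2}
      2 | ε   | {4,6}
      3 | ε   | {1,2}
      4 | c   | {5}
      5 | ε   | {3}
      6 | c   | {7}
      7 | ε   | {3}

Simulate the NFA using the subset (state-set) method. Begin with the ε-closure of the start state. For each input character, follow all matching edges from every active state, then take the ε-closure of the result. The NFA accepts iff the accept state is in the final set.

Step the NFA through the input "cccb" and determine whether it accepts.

S₀ = ε-closure({0}) = {0,1,2,4,6}
'c' @ 1: {1,2,3,4,5,6,7}  ✓accept
'c' @ 2: {1,2,3,4,5,6,7}  ✓accept
'c' @ 3: {1,2,3,4,5,6,7}  ✓accept
'b' @ 4: {}  — state set empty
final: {}; accept 1 not in set

Answer: REJECT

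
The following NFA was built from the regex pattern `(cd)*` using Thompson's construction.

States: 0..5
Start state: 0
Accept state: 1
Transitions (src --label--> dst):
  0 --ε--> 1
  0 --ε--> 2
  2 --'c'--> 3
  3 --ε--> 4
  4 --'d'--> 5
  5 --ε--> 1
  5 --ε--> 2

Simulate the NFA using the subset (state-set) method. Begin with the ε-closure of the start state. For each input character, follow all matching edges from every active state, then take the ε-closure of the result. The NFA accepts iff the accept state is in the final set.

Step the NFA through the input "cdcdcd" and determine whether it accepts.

Answer: ACCEPT

Derivation:
S₀ = ε-closure({0}) = {0,1,2}
'c' @ 1: {3,4}
'd' @ 2: {1,2,5}  ✓accept
'c' @ 3: {3,4}
'd' @ 4: {1,2,5}  ✓accept
'c' @ 5: {3,4}
'd' @ 6: {1,2,5}  ✓accept
final: {1,2,5}; accept 1 in set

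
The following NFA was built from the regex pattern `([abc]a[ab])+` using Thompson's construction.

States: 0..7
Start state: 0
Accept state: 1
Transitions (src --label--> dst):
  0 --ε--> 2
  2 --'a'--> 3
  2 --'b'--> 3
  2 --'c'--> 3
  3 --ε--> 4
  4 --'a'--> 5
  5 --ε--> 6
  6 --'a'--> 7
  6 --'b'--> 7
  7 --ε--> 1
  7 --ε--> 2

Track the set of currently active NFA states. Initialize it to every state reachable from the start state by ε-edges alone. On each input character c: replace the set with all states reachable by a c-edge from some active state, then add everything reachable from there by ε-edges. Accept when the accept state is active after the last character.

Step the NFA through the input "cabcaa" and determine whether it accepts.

S₀ = ε-closure({0}) = {0,2}
'c' @ 1: {3,4}
'a' @ 2: {5,6}
'b' @ 3: {1,2,7}  (accept∈set)
'c' @ 4: {3,4}
'a' @ 5: {5,6}
'a' @ 6: {1,2,7}  (accept∈set)
final: {1,2,7}; accept 1 in set

Answer: ACCEPT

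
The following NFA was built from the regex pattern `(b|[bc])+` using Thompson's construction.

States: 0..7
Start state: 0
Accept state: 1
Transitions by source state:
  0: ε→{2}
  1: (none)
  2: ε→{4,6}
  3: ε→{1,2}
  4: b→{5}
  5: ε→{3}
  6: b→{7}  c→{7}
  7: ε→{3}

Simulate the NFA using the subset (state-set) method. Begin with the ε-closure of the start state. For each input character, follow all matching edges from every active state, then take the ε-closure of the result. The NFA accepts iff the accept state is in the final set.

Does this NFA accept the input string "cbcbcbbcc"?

Answer: ACCEPT

Trace:
S₀ = ε-closure({0}) = {0,2,4,6}
'c' @ 1: {1,2,3,4,6,7}  [accepting]
'b' @ 2: {1,2,3,4,5,6,7}  [accepting]
'c' @ 3: {1,2,3,4,6,7}  [accepting]
'b' @ 4: {1,2,3,4,5,6,7}  [accepting]
'c' @ 5: {1,2,3,4,6,7}  [accepting]
'b' @ 6: {1,2,3,4,5,6,7}  [accepting]
'b' @ 7: {1,2,3,4,5,6,7}  [accepting]
'c' @ 8: {1,2,3,4,6,7}  [accepting]
'c' @ 9: {1,2,3,4,6,7}  [accepting]
after full input: {1,2,3,4,6,7}  (accept=1 in)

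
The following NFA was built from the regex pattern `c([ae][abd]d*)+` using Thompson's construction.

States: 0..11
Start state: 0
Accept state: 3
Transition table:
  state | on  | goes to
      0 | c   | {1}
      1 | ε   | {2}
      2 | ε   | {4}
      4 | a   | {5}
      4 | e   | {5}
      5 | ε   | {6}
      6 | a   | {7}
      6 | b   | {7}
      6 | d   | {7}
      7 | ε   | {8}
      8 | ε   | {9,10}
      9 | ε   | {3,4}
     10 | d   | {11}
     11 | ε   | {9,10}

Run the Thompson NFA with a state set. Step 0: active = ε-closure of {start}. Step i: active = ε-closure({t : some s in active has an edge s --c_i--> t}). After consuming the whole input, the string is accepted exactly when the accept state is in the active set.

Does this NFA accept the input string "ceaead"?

Answer: ACCEPT

Steps:
S₀ = ε-closure({0}) = {0}
'c' @ 1: {1,2,4}
'e' @ 2: {5,6}
'a' @ 3: {3,4,7,8,9,10}  ✓accept
'e' @ 4: {5,6}
'a' @ 5: {3,4,7,8,9,10}  ✓accept
'd' @ 6: {3,4,9,10,11}  ✓accept
final: {3,4,9,10,11}; accept 3 in set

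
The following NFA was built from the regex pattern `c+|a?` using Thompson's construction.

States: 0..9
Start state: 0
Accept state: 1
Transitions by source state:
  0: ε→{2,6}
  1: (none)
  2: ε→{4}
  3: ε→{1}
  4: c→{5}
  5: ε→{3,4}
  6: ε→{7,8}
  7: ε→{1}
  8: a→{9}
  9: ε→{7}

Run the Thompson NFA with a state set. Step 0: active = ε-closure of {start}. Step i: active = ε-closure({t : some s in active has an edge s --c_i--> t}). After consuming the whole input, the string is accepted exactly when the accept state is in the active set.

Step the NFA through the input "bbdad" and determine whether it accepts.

start: ε-closure({0}) = {0,1,2,4,6,7,8}
'b' @ 1: {}  — no active states
rest 'bdad' ignored (set empty)
after full input: {}  (accept=1 not in)

Answer: REJECT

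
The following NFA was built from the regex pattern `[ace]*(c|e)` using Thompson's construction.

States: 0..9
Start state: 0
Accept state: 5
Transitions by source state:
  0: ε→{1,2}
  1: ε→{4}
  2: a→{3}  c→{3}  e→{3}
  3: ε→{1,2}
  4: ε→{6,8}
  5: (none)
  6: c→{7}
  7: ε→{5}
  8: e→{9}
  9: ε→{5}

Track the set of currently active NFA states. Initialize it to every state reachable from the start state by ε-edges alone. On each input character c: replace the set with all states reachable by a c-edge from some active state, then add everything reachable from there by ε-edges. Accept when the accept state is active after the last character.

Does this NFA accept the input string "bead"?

Answer: REJECT

Trace:
start: ε-closure({0}) = {0,1,2,4,6,8}
'b' @ 1: {}  — no active states
rest 'ead' ignored (set empty)
end set {} — state 5 not in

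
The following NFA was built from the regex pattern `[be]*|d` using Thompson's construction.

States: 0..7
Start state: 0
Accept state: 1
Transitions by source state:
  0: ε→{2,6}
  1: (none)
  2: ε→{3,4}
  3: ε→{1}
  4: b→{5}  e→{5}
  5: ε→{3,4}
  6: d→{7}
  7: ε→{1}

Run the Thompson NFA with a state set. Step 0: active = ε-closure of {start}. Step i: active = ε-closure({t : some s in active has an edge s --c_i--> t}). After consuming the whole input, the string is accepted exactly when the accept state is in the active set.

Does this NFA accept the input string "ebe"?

Answer: ACCEPT

Steps:
initial (ε-close {0}): {0,1,2,3,4,6}
'e' @ 1: {1,3,4,5}  ✓accept
'b' @ 2: {1,3,4,5}  ✓accept
'e' @ 3: {1,3,4,5}  ✓accept
after full input: {1,3,4,5}  (accept=1 in)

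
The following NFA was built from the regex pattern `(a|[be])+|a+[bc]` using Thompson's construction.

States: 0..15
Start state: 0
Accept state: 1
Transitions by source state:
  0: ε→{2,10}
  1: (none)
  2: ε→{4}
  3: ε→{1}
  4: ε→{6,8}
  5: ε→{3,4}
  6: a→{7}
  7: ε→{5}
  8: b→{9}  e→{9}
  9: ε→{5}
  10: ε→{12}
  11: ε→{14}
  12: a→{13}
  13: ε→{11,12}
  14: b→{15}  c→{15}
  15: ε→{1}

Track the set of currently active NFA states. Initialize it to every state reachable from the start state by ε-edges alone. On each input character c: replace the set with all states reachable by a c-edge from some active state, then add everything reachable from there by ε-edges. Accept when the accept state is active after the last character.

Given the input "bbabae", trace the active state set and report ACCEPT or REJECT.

Answer: ACCEPT

Derivation:
initial (ε-close {0}): {0,2,4,6,8,10,12}
'b' @ 1: {1,3,4,5,6,8,9}  (accept∈set)
'b' @ 2: {1,3,4,5,6,8,9}  (accept∈set)
'a' @ 3: {1,3,4,5,6,7,8}  (accept∈set)
'b' @ 4: {1,3,4,5,6,8,9}  (accept∈set)
'a' @ 5: {1,3,4,5,6,7,8}  (accept∈set)
'e' @ 6: {1,3,4,5,6,8,9}  (accept∈set)
final: {1,3,4,5,6,8,9}; accept 1 in set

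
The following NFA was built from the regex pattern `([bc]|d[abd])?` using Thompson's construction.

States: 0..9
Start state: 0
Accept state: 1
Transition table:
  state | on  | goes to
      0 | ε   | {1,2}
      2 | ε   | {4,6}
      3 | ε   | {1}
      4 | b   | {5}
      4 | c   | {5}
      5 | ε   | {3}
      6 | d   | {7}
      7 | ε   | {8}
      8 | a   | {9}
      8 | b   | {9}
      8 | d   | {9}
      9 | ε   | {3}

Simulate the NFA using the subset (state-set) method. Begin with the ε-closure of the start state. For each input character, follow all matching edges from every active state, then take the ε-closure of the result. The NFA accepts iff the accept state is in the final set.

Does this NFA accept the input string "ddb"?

Answer: REJECT

Steps:
S₀ = ε-closure({0}) = {0,1,2,4,6}
'd' @ 1: {7,8}
'd' @ 2: {1,3,9}  ✓accept
'b' @ 3: {}  — dead — no transitions
after full input: {}  (accept=1 not in)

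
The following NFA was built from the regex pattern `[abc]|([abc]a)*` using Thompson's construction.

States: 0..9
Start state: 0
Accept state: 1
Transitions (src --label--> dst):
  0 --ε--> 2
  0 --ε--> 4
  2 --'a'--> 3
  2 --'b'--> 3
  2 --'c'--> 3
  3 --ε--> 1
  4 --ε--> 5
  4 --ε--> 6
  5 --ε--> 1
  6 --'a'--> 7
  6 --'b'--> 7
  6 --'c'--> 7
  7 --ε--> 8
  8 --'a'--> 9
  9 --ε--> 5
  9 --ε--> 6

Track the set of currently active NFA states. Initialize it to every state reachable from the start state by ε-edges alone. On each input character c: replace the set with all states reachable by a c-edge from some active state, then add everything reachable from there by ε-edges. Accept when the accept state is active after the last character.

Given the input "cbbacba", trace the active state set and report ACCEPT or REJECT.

initial (ε-close {0}): {0,1,2,4,5,6}
'c' @ 1: {1,3,7,8}  [accepting]
'b' @ 2: {}  — state set empty
rest 'bacba' ignored (set empty)
final: {}; accept 1 not in set

Answer: REJECT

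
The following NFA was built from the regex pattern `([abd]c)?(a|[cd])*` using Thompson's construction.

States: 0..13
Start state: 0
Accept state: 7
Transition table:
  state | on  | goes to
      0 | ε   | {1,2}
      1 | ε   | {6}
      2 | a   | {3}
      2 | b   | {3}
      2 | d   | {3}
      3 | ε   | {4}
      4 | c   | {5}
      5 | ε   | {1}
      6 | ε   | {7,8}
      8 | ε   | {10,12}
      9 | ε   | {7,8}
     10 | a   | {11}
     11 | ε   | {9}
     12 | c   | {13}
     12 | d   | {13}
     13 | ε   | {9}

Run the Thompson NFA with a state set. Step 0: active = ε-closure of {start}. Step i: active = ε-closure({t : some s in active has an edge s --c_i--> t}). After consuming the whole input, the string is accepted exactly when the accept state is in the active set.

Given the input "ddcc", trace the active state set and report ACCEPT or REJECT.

Answer: ACCEPT

Steps:
initial (ε-close {0}): {0,1,2,6,7,8,10,12}
'd' @ 1: {3,4,7,8,9,10,12,13}  (accept∈set)
'd' @ 2: {7,8,9,10,12,13}  (accept∈set)
'c' @ 3: {7,8,9,10,12,13}  (accept∈set)
'c' @ 4: {7,8,9,10,12,13}  (accept∈set)
after full input: {7,8,9,10,12,13}  (accept=7 in)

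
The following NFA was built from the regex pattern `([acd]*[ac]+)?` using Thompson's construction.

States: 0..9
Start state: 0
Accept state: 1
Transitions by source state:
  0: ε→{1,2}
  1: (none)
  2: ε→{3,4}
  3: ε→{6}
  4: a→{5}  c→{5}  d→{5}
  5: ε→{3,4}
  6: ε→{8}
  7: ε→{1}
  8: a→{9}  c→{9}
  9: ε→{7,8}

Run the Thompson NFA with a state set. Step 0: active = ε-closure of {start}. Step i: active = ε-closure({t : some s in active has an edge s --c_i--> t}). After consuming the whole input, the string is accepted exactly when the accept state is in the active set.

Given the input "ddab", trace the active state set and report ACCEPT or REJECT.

initial (ε-close {0}): {0,1,2,3,4,6,8}
'd' @ 1: {3,4,5,6,8}
'd' @ 2: {3,4,5,6,8}
'a' @ 3: {1,3,4,5,6,7,8,9}  ✓accept
'b' @ 4: {}  — no active states
end set {} — state 1 not in

Answer: REJECT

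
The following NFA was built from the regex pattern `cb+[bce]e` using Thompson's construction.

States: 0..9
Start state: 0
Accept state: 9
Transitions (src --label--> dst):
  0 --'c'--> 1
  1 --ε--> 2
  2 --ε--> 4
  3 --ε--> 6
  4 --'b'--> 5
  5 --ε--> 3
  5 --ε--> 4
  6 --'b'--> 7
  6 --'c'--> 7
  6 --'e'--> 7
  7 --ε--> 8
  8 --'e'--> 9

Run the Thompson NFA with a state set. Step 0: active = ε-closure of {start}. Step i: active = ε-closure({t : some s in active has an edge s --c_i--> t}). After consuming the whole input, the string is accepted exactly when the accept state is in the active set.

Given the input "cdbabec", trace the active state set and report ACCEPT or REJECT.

Answer: REJECT

Derivation:
start: ε-closure({0}) = {0}
'c' @ 1: {1,2,4}
'd' @ 2: {}  — no active states
rest 'babec' ignored (set empty)
final: {}; accept 9 not in set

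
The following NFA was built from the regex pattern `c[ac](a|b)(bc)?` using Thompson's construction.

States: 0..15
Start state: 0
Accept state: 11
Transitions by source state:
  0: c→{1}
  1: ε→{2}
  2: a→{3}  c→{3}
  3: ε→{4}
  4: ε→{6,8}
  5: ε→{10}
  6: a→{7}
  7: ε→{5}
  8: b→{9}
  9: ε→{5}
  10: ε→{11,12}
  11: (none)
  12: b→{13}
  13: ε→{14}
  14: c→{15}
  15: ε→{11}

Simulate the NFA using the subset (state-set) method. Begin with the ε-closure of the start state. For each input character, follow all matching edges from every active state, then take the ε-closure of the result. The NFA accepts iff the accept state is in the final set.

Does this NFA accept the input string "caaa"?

S₀ = ε-closure({0}) = {0}
'c' @ 1: {1,2}
'a' @ 2: {3,4,6,8}
'a' @ 3: {5,7,10,11,12}  (accept∈set)
'a' @ 4: {}  — state set empty
end set {} — state 11 not in

Answer: REJECT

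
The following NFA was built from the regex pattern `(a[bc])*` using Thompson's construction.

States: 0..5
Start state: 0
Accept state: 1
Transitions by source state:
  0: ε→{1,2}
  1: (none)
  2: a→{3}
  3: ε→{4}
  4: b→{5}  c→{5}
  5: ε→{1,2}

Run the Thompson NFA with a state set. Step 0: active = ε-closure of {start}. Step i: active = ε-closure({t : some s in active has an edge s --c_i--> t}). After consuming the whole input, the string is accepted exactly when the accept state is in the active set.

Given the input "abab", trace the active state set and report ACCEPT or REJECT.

Answer: ACCEPT

Steps:
start: ε-closure({0}) = {0,1,2}
'a' @ 1: {3,4}
'b' @ 2: {1,2,5}  (accept∈set)
'a' @ 3: {3,4}
'b' @ 4: {1,2,5}  (accept∈set)
end set {1,2,5} — state 1 in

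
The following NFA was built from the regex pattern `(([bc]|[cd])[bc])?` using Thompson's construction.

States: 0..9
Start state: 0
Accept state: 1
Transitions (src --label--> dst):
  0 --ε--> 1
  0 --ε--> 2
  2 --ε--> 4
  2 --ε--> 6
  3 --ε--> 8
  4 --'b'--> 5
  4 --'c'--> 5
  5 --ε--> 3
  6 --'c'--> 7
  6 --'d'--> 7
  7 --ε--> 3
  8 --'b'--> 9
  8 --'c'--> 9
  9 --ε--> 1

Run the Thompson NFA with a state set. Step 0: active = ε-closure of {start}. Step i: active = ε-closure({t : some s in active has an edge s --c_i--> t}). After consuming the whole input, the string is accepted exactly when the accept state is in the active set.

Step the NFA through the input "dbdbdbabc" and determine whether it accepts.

Answer: REJECT

Trace:
start: ε-closure({0}) = {0,1,2,4,6}
'd' @ 1: {3,7,8}
'b' @ 2: {1,9}  (accept∈set)
'd' @ 3: {}  — state set empty
rest 'bdbabc' ignored (set empty)
after full input: {}  (accept=1 not in)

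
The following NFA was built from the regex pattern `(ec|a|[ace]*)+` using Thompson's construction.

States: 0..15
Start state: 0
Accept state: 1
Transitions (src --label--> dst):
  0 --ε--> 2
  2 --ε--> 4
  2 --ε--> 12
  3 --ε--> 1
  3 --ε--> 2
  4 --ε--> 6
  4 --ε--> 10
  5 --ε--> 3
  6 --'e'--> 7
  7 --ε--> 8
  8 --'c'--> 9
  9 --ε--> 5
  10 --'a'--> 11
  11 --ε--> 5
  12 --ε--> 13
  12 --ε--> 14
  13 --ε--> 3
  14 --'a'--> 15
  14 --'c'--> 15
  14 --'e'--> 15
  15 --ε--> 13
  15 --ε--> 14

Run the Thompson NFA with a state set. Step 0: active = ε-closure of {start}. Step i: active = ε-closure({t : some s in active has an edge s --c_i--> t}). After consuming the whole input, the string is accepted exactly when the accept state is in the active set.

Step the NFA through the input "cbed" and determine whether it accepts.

S₀ = ε-closure({0}) = {0,1,2,3,4,6,10,12,13,14}
'c' @ 1: {1,2,3,4,6,10,12,13,14,15}  [accepting]
'b' @ 2: {}  — dead — no transitions
rest 'ed' ignored (set empty)
final: {}; accept 1 not in set

Answer: REJECT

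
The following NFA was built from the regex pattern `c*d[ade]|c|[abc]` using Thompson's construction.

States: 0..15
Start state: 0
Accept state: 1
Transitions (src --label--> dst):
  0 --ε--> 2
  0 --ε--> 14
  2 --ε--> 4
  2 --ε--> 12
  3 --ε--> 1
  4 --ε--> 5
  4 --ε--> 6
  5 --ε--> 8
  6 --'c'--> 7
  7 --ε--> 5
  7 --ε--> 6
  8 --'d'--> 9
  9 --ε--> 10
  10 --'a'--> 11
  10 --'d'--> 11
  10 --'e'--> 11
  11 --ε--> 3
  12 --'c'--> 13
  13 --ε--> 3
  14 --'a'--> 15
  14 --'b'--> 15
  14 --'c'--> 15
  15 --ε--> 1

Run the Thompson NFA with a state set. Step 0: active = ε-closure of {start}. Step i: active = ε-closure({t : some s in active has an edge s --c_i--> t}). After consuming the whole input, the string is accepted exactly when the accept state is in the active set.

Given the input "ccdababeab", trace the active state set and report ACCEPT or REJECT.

Answer: REJECT

Derivation:
initial (ε-close {0}): {0,2,4,5,6,8,12,14}
'c' @ 1: {1,3,5,6,7,8,13,15}  (accept∈set)
'c' @ 2: {5,6,7,8}
'd' @ 3: {9,10}
'a' @ 4: {1,3,11}  (accept∈set)
'b' @ 5: {}  — state set empty
rest 'abeab' ignored (set empty)
end set {} — state 1 not in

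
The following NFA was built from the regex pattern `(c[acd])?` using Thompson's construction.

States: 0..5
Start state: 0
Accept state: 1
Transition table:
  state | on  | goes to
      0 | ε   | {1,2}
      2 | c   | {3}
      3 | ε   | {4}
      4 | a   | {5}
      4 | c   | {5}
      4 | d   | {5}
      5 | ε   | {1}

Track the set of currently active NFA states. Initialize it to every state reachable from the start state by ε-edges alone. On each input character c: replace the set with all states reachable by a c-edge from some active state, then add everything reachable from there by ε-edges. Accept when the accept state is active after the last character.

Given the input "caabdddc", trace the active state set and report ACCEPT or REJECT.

start: ε-closure({0}) = {0,1,2}
'c' @ 1: {3,4}
'a' @ 2: {1,5}  ✓accept
'a' @ 3: {}  — dead — no transitions
rest 'bdddc' ignored (set empty)
after full input: {}  (accept=1 not in)

Answer: REJECT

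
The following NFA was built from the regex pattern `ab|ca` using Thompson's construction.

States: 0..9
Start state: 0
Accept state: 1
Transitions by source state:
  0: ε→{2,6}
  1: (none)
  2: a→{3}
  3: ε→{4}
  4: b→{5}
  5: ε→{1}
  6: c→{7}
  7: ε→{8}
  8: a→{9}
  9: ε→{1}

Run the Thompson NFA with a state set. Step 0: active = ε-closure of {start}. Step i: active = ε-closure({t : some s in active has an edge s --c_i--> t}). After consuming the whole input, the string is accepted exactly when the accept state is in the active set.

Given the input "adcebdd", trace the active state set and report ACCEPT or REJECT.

Answer: REJECT

Steps:
start: ε-closure({0}) = {0,2,6}
'a' @ 1: {3,4}
'd' @ 2: {}  — dead — no transitions
rest 'cebdd' ignored (set empty)
end set {} — state 1 not in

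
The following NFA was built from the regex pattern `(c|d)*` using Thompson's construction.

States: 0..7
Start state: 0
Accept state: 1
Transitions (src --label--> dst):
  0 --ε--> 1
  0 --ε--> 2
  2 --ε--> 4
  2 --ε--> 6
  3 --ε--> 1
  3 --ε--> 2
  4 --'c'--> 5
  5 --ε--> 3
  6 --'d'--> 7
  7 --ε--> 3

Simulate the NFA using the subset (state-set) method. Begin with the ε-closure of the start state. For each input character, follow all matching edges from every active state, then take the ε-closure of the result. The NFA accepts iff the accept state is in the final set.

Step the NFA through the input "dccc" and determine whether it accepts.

Answer: ACCEPT

Derivation:
start: ε-closure({0}) = {0,1,2,4,6}
'd' @ 1: {1,2,3,4,6,7}  [accepting]
'c' @ 2: {1,2,3,4,5,6}  [accepting]
'c' @ 3: {1,2,3,4,5,6}  [accepting]
'c' @ 4: {1,2,3,4,5,6}  [accepting]
final: {1,2,3,4,5,6}; accept 1 in set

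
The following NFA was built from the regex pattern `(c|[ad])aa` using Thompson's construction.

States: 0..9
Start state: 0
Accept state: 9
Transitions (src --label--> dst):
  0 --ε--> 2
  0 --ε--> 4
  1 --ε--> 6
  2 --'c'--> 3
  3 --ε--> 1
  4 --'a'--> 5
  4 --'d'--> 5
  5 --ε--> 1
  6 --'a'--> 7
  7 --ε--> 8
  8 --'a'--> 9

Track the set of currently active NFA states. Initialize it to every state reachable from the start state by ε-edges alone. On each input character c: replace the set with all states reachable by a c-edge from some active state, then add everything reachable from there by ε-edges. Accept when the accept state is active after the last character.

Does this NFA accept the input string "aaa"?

S₀ = ε-closure({0}) = {0,2,4}
'a' @ 1: {1,5,6}
'a' @ 2: {7,8}
'a' @ 3: {9}  [accepting]
end set {9} — state 9 in

Answer: ACCEPT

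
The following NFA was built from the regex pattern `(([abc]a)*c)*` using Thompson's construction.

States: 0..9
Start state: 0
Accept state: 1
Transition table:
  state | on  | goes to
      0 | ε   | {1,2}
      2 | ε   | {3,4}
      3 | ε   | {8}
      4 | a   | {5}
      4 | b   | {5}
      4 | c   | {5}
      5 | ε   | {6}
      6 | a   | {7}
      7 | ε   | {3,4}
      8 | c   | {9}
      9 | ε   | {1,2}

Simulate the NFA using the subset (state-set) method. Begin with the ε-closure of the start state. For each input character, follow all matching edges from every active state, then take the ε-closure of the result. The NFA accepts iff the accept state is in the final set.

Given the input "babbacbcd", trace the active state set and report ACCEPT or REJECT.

Answer: REJECT

Steps:
S₀ = ε-closure({0}) = {0,1,2,3,4,8}
'b' @ 1: {5,6}
'a' @ 2: {3,4,7,8}
'b' @ 3: {5,6}
'b' @ 4: {}  — state set empty
rest 'acbcd' ignored (set empty)
final: {}; accept 1 not in set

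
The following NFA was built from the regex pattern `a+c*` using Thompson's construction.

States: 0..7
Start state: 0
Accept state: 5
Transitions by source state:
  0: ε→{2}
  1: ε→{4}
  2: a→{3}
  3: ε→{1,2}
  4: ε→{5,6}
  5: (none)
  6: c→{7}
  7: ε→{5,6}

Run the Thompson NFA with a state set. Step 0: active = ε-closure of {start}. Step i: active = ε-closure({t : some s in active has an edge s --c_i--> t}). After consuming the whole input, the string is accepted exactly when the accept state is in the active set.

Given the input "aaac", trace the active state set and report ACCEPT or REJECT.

start: ε-closure({0}) = {0,2}
'a' @ 1: {1,2,3,4,5,6}  ✓accept
'a' @ 2: {1,2,3,4,5,6}  ✓accept
'a' @ 3: {1,2,3,4,5,6}  ✓accept
'c' @ 4: {5,6,7}  ✓accept
after full input: {5,6,7}  (accept=5 in)

Answer: ACCEPT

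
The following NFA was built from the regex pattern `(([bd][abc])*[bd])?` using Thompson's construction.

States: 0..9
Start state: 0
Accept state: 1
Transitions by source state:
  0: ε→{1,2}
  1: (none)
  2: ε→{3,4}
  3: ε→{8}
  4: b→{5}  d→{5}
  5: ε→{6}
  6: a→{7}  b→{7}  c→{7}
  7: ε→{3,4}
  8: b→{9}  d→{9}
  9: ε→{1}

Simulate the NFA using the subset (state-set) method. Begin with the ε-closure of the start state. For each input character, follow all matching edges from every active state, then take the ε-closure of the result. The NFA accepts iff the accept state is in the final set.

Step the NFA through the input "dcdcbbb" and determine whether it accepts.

Answer: ACCEPT

Trace:
S₀ = ε-closure({0}) = {0,1,2,3,4,8}
'd' @ 1: {1,5,6,9}  (accept∈set)
'c' @ 2: {3,4,7,8}
'd' @ 3: {1,5,6,9}  (accept∈set)
'c' @ 4: {3,4,7,8}
'b' @ 5: {1,5,6,9}  (accept∈set)
'b' @ 6: {3,4,7,8}
'b' @ 7: {1,5,6,9}  (accept∈set)
end set {1,5,6,9} — state 1 in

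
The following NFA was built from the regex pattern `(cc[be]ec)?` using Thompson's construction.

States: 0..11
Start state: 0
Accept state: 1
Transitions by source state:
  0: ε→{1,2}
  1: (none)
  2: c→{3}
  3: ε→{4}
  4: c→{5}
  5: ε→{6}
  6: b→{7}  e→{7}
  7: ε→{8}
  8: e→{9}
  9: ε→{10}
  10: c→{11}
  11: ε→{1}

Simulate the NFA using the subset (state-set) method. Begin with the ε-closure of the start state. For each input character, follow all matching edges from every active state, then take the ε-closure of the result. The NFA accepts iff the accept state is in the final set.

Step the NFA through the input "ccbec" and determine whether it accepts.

initial (ε-close {0}): {0,1,2}
'c' @ 1: {3,4}
'c' @ 2: {5,6}
'b' @ 3: {7,8}
'e' @ 4: {9,10}
'c' @ 5: {1,11}  [accepting]
final: {1,11}; accept 1 in set

Answer: ACCEPT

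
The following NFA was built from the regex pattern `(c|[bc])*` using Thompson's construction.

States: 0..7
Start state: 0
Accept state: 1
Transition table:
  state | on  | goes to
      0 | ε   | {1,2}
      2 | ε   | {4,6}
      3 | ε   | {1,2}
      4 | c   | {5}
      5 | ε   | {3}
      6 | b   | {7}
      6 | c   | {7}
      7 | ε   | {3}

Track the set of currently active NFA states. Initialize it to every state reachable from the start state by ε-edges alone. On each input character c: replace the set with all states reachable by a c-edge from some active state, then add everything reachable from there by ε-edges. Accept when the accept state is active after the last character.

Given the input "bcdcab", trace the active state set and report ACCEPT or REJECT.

S₀ = ε-closure({0}) = {0,1,2,4,6}
'b' @ 1: {1,2,3,4,6,7}  (accept∈set)
'c' @ 2: {1,2,3,4,5,6,7}  (accept∈set)
'd' @ 3: {}  — dead — no transitions
rest 'cab' ignored (set empty)
end set {} — state 1 not in

Answer: REJECT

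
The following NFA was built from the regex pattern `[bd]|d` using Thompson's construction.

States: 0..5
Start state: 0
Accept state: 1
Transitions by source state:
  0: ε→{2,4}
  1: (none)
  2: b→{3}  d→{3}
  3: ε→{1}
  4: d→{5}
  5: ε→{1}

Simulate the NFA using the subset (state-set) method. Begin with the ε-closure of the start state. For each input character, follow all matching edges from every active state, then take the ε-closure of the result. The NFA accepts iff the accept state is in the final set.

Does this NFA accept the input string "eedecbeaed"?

start: ε-closure({0}) = {0,2,4}
'e' @ 1: {}  — state set empty
rest 'edecbeaed' ignored (set empty)
end set {} — state 1 not in

Answer: REJECT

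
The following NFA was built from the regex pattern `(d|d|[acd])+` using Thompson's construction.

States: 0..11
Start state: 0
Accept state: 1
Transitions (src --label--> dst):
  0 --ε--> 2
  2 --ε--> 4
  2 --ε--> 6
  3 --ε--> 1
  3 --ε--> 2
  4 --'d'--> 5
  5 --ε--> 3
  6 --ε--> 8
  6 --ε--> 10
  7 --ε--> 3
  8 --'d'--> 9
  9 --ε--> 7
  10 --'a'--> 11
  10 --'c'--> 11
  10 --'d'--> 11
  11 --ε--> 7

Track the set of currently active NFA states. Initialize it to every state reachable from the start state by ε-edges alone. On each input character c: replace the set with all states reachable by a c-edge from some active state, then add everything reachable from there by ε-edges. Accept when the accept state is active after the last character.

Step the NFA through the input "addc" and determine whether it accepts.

S₀ = ε-closure({0}) = {0,2,4,6,8,10}
'a' @ 1: {1,2,3,4,6,7,8,10,11}  (accept∈set)
'd' @ 2: {1,2,3,4,5,6,7,8,9,10,11}  (accept∈set)
'd' @ 3: {1,2,3,4,5,6,7,8,9,10,11}  (accept∈set)
'c' @ 4: {1,2,3,4,6,7,8,10,11}  (accept∈set)
final: {1,2,3,4,6,7,8,10,11}; accept 1 in set

Answer: ACCEPT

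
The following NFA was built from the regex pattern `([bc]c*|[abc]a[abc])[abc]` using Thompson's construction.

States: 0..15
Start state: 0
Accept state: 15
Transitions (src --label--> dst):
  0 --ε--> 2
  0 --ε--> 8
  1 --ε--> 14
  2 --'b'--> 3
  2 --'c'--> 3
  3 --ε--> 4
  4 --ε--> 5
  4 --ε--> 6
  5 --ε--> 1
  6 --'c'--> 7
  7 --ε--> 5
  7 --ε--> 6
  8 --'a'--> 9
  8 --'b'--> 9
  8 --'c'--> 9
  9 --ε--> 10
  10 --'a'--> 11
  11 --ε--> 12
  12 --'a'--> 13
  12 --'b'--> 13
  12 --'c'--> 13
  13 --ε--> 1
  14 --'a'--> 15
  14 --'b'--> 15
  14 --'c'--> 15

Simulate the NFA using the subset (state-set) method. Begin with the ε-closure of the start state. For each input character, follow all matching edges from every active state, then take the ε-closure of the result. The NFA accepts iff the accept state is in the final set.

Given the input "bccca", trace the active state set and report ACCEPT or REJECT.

Answer: ACCEPT

Trace:
S₀ = ε-closure({0}) = {0,2,8}
'b' @ 1: {1,3,4,5,6,9,10,14}
'c' @ 2: {1,5,6,7,14,15}  ✓accept
'c' @ 3: {1,5,6,7,14,15}  ✓accept
'c' @ 4: {1,5,6,7,14,15}  ✓accept
'a' @ 5: {15}  ✓accept
final: {15}; accept 15 in set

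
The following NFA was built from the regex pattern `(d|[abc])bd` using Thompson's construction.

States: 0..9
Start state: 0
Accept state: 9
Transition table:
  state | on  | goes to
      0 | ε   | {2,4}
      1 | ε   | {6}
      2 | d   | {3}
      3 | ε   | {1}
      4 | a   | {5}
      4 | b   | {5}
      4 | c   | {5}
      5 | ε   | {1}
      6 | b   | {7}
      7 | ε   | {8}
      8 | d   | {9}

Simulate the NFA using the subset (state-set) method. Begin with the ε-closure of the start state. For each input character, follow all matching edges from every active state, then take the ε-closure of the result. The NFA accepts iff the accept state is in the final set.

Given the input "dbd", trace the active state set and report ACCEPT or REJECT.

S₀ = ε-closure({0}) = {0,2,4}
'd' @ 1: {1,3,6}
'b' @ 2: {7,8}
'd' @ 3: {9}  (accept∈set)
after full input: {9}  (accept=9 in)

Answer: ACCEPT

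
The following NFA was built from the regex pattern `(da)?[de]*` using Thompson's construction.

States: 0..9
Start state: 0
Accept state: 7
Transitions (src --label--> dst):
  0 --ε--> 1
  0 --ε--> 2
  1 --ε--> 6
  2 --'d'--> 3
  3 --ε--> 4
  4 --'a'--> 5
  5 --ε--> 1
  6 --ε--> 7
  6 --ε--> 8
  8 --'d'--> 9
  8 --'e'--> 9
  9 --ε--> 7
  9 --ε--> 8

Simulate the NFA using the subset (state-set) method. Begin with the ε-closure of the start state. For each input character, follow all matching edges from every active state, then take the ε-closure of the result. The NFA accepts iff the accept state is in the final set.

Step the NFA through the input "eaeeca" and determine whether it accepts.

Answer: REJECT

Trace:
start: ε-closure({0}) = {0,1,2,6,7,8}
'e' @ 1: {7,8,9}  (accept∈set)
'a' @ 2: {}  — no active states
rest 'eeca' ignored (set empty)
end set {} — state 7 not in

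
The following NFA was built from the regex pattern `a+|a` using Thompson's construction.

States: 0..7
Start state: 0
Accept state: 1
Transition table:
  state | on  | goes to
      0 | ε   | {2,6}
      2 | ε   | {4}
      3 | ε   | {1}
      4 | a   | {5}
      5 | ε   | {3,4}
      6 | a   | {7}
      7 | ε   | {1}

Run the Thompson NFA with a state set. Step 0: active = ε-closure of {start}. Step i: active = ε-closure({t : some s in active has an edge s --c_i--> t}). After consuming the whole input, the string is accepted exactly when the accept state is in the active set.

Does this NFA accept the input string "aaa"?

Answer: ACCEPT

Derivation:
S₀ = ε-closure({0}) = {0,2,4,6}
'a' @ 1: {1,3,4,5,7}  ✓accept
'a' @ 2: {1,3,4,5}  ✓accept
'a' @ 3: {1,3,4,5}  ✓accept
final: {1,3,4,5}; accept 1 in set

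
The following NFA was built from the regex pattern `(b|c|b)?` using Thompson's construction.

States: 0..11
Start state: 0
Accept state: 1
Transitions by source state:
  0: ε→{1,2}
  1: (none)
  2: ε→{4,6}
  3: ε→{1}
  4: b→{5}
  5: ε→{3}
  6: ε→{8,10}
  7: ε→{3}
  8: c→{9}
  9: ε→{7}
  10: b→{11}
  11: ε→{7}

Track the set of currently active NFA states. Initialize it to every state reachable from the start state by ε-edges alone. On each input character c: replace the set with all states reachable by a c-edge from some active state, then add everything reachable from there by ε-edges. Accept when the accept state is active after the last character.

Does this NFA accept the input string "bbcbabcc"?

Answer: REJECT

Trace:
S₀ = ε-closure({0}) = {0,1,2,4,6,8,10}
'b' @ 1: {1,3,5,7,11}  [accepting]
'b' @ 2: {}  — no active states
rest 'cbabcc' ignored (set empty)
end set {} — state 1 not in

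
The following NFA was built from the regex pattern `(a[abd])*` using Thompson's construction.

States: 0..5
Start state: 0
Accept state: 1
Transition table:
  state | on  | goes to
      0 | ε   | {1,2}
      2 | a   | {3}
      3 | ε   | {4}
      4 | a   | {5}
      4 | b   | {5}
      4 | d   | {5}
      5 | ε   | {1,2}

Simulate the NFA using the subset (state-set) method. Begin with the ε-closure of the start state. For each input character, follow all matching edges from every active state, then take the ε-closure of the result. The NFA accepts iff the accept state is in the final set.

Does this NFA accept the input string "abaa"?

Answer: ACCEPT

Trace:
S₀ = ε-closure({0}) = {0,1,2}
'a' @ 1: {3,4}
'b' @ 2: {1,2,5}  ✓accept
'a' @ 3: {3,4}
'a' @ 4: {1,2,5}  ✓accept
end set {1,2,5} — state 1 in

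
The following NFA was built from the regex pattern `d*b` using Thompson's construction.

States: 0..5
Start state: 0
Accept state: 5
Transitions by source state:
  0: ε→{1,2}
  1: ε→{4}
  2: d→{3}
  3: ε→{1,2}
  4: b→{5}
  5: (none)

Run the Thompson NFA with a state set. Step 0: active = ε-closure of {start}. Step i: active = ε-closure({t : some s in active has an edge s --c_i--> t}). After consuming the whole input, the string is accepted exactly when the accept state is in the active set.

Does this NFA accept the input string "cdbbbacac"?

initial (ε-close {0}): {0,1,2,4}
'c' @ 1: {}  — dead — no transitions
rest 'dbbbacac' ignored (set empty)
end set {} — state 5 not in

Answer: REJECT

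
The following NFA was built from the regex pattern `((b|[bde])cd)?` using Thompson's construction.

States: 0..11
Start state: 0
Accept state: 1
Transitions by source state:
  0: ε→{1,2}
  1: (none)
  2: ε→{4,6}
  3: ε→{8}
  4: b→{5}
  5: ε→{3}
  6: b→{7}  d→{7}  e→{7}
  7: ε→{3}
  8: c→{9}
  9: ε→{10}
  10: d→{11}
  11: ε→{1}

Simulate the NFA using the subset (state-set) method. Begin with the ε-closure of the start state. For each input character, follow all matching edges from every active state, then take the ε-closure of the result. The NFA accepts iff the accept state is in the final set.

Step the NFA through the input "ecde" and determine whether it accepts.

Answer: REJECT

Steps:
start: ε-closure({0}) = {0,1,2,4,6}
'e' @ 1: {3,7,8}
'c' @ 2: {9,10}
'd' @ 3: {1,11}  [accepting]
'e' @ 4: {}  — dead — no transitions
final: {}; accept 1 not in set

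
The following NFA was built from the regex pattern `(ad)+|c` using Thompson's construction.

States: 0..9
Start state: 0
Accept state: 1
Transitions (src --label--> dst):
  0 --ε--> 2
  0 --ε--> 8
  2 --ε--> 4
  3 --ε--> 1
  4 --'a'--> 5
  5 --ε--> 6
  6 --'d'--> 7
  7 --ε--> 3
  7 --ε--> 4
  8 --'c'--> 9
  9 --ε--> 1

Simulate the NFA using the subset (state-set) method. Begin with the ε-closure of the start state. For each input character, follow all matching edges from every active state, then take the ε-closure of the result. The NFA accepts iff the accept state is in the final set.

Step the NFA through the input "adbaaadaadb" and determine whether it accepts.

Answer: REJECT

Derivation:
initial (ε-close {0}): {0,2,4,8}
'a' @ 1: {5,6}
'd' @ 2: {1,3,4,7}  ✓accept
'b' @ 3: {}  — state set empty
rest 'aaadaadb' ignored (set empty)
final: {}; accept 1 not in set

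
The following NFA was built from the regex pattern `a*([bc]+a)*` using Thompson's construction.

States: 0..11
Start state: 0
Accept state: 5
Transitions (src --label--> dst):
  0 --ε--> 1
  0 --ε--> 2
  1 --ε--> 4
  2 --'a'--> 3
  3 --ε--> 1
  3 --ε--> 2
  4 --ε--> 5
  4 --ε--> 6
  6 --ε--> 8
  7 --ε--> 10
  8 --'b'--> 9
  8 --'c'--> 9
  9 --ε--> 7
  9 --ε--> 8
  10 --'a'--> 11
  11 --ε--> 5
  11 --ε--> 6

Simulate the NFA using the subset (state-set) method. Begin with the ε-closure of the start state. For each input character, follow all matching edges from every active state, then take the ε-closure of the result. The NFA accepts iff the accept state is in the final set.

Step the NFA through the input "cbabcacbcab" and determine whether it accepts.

start: ε-closure({0}) = {0,1,2,4,5,6,8}
'c' @ 1: {7,8,9,10}
'b' @ 2: {7,8,9,10}
'a' @ 3: {5,6,8,11}  [accepting]
'b' @ 4: {7,8,9,10}
'c' @ 5: {7,8,9,10}
'a' @ 6: {5,6,8,11}  [accepting]
'c' @ 7: {7,8,9,10}
'b' @ 8: {7,8,9,10}
'c' @ 9: {7,8,9,10}
'a' @ 10: {5,6,8,11}  [accepting]
'b' @ 11: {7,8,9,10}
end set {7,8,9,10} — state 5 not in

Answer: REJECT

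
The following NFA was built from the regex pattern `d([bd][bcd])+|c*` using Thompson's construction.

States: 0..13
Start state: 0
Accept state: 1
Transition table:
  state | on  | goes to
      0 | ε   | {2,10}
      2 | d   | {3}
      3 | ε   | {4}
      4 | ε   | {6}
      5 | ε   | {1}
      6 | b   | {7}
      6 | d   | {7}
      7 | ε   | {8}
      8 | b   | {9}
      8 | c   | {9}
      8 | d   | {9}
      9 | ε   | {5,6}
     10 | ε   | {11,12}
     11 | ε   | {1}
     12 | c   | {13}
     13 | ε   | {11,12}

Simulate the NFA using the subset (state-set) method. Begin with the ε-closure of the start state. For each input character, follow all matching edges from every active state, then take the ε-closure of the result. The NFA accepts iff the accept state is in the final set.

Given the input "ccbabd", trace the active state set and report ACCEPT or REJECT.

Answer: REJECT

Derivation:
initial (ε-close {0}): {0,1,2,10,11,12}
'c' @ 1: {1,11,12,13}  ✓accept
'c' @ 2: {1,11,12,13}  ✓accept
'b' @ 3: {}  — state set empty
rest 'abd' ignored (set empty)
final: {}; accept 1 not in set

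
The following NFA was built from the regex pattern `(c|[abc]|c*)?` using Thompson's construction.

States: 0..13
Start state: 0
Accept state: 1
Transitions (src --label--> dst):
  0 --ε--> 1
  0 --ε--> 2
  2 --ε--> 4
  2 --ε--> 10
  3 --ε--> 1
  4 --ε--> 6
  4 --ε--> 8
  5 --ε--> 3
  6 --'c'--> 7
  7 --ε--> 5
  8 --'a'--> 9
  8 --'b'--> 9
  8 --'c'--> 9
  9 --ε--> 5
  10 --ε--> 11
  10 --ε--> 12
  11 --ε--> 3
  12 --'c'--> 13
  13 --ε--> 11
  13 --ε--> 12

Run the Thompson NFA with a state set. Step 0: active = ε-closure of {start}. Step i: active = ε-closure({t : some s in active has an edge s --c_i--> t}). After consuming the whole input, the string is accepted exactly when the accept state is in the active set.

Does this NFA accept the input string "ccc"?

Answer: ACCEPT

Derivation:
S₀ = ε-closure({0}) = {0,1,2,3,4,6,8,10,11,12}
'c' @ 1: {1,3,5,7,9,11,12,13}  ✓accept
'c' @ 2: {1,3,11,12,13}  ✓accept
'c' @ 3: {1,3,11,12,13}  ✓accept
final: {1,3,11,12,13}; accept 1 in set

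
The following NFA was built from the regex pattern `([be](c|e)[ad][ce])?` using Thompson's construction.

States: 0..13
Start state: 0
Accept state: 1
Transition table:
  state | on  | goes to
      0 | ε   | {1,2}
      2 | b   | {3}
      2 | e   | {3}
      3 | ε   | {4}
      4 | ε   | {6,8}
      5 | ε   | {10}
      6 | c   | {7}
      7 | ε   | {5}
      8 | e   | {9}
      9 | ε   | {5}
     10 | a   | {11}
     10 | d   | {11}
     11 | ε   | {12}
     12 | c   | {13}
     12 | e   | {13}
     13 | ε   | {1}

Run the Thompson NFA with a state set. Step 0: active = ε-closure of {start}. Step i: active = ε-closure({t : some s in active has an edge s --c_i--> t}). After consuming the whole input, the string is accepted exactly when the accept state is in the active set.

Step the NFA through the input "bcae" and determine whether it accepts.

Answer: ACCEPT

Trace:
initial (ε-close {0}): {0,1,2}
'b' @ 1: {3,4,6,8}
'c' @ 2: {5,7,10}
'a' @ 3: {11,12}
'e' @ 4: {1,13}  [accepting]
final: {1,13}; accept 1 in set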